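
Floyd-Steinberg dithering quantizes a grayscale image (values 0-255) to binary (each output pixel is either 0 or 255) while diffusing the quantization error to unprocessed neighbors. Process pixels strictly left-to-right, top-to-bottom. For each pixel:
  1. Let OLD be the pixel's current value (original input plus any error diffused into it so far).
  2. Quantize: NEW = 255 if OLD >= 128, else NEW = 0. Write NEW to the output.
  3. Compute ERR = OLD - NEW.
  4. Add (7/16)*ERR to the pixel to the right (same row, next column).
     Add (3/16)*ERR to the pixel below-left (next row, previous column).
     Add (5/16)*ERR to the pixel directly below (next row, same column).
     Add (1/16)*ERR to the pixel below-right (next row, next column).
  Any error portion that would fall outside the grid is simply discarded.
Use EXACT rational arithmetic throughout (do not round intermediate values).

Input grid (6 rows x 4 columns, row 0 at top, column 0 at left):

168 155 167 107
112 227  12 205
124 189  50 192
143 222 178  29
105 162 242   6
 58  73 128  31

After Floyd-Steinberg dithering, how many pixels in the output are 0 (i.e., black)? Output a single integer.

(0,0): OLD=168 → NEW=255, ERR=-87
(0,1): OLD=1871/16 → NEW=0, ERR=1871/16
(0,2): OLD=55849/256 → NEW=255, ERR=-9431/256
(0,3): OLD=372255/4096 → NEW=0, ERR=372255/4096
(1,0): OLD=27325/256 → NEW=0, ERR=27325/256
(1,1): OLD=610091/2048 → NEW=255, ERR=87851/2048
(1,2): OLD=2857607/65536 → NEW=0, ERR=2857607/65536
(1,3): OLD=262327393/1048576 → NEW=255, ERR=-5059487/1048576
(2,0): OLD=5419785/32768 → NEW=255, ERR=-2936055/32768
(2,1): OLD=186700275/1048576 → NEW=255, ERR=-80686605/1048576
(2,2): OLD=66558047/2097152 → NEW=0, ERR=66558047/2097152
(2,3): OLD=6949205827/33554432 → NEW=255, ERR=-1607174333/33554432
(3,0): OLD=1687313273/16777216 → NEW=0, ERR=1687313273/16777216
(3,1): OLD=65043068711/268435456 → NEW=255, ERR=-3407972569/268435456
(3,2): OLD=724017565913/4294967296 → NEW=255, ERR=-371199094567/4294967296
(3,3): OLD=-1497809529489/68719476736 → NEW=0, ERR=-1497809529489/68719476736
(4,0): OLD=575732710213/4294967296 → NEW=255, ERR=-519483950267/4294967296
(4,1): OLD=3270942344015/34359738368 → NEW=0, ERR=3270942344015/34359738368
(4,2): OLD=276813209606511/1099511627776 → NEW=255, ERR=-3562255476369/1099511627776
(4,3): OLD=-134234402636359/17592186044416 → NEW=0, ERR=-134234402636359/17592186044416
(5,0): OLD=20919306226869/549755813888 → NEW=0, ERR=20919306226869/549755813888
(5,1): OLD=1956775985763475/17592186044416 → NEW=0, ERR=1956775985763475/17592186044416
(5,2): OLD=1584789617294543/8796093022208 → NEW=255, ERR=-658214103368497/8796093022208
(5,3): OLD=-1217441269932321/281474976710656 → NEW=0, ERR=-1217441269932321/281474976710656
Output grid:
  Row 0: #.#.  (2 black, running=2)
  Row 1: .#.#  (2 black, running=4)
  Row 2: ##.#  (1 black, running=5)
  Row 3: .##.  (2 black, running=7)
  Row 4: #.#.  (2 black, running=9)
  Row 5: ..#.  (3 black, running=12)

Answer: 12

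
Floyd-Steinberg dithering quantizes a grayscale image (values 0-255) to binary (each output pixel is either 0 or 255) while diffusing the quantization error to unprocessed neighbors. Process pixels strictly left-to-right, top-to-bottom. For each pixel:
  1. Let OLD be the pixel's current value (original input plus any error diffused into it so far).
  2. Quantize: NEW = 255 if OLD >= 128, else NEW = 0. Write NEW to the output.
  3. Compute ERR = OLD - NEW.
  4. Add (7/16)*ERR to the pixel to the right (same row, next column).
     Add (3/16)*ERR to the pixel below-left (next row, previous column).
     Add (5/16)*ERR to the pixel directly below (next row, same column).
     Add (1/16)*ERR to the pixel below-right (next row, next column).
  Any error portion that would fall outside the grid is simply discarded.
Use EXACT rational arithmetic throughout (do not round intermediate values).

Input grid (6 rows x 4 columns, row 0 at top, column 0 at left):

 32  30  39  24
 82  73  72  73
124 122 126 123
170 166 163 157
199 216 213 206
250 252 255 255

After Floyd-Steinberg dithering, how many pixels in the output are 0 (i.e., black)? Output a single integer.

Answer: 10

Derivation:
(0,0): OLD=32 → NEW=0, ERR=32
(0,1): OLD=44 → NEW=0, ERR=44
(0,2): OLD=233/4 → NEW=0, ERR=233/4
(0,3): OLD=3167/64 → NEW=0, ERR=3167/64
(1,0): OLD=401/4 → NEW=0, ERR=401/4
(1,1): OLD=4593/32 → NEW=255, ERR=-3567/32
(1,2): OLD=54747/1024 → NEW=0, ERR=54747/1024
(1,3): OLD=1892269/16384 → NEW=0, ERR=1892269/16384
(2,0): OLD=68827/512 → NEW=255, ERR=-61733/512
(2,1): OLD=830763/16384 → NEW=0, ERR=830763/16384
(2,2): OLD=11768937/65536 → NEW=255, ERR=-4942743/65536
(2,3): OLD=135724835/1048576 → NEW=255, ERR=-131662045/1048576
(3,0): OLD=37179489/262144 → NEW=255, ERR=-29667231/262144
(3,1): OLD=464124675/4194304 → NEW=0, ERR=464124675/4194304
(3,2): OLD=11238670585/67108864 → NEW=255, ERR=-5874089735/67108864
(3,3): OLD=80265614991/1073741824 → NEW=0, ERR=80265614991/1073741824
(4,0): OLD=12373659481/67108864 → NEW=255, ERR=-4739100839/67108864
(4,1): OLD=105333710885/536870912 → NEW=255, ERR=-31568371675/536870912
(4,2): OLD=3107040515715/17179869184 → NEW=255, ERR=-1273826126205/17179869184
(4,3): OLD=52625548174149/274877906944 → NEW=255, ERR=-17468318096571/274877906944
(5,0): OLD=1863214499415/8589934592 → NEW=255, ERR=-327218821545/8589934592
(5,1): OLD=54602541386859/274877906944 → NEW=255, ERR=-15491324883861/274877906944
(5,2): OLD=210647133865195/1099511627776 → NEW=255, ERR=-69728331217685/1099511627776
(5,3): OLD=3567017888793745/17592186044416 → NEW=255, ERR=-918989552532335/17592186044416
Output grid:
  Row 0: ....  (4 black, running=4)
  Row 1: .#..  (3 black, running=7)
  Row 2: #.##  (1 black, running=8)
  Row 3: #.#.  (2 black, running=10)
  Row 4: ####  (0 black, running=10)
  Row 5: ####  (0 black, running=10)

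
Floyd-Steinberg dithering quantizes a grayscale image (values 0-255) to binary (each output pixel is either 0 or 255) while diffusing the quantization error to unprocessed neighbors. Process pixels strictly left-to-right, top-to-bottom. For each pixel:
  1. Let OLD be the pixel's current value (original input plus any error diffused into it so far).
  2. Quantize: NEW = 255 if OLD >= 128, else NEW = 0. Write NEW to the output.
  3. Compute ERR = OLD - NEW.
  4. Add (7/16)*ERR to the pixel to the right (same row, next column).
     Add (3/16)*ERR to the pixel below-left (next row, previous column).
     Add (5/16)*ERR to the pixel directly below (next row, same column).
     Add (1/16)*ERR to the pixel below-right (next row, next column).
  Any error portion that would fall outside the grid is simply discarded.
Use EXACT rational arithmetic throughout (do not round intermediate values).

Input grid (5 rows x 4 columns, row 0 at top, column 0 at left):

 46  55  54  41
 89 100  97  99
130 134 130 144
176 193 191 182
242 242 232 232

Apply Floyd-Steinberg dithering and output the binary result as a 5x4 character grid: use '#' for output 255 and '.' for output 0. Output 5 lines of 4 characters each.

(0,0): OLD=46 → NEW=0, ERR=46
(0,1): OLD=601/8 → NEW=0, ERR=601/8
(0,2): OLD=11119/128 → NEW=0, ERR=11119/128
(0,3): OLD=161801/2048 → NEW=0, ERR=161801/2048
(1,0): OLD=15035/128 → NEW=0, ERR=15035/128
(1,1): OLD=198685/1024 → NEW=255, ERR=-62435/1024
(1,2): OLD=3833185/32768 → NEW=0, ERR=3833185/32768
(1,3): OLD=94527351/524288 → NEW=255, ERR=-39166089/524288
(2,0): OLD=2544015/16384 → NEW=255, ERR=-1633905/16384
(2,1): OLD=52738837/524288 → NEW=0, ERR=52738837/524288
(2,2): OLD=202110089/1048576 → NEW=255, ERR=-65276791/1048576
(2,3): OLD=1689982597/16777216 → NEW=0, ERR=1689982597/16777216
(3,0): OLD=1373186719/8388608 → NEW=255, ERR=-765908321/8388608
(3,1): OLD=22358567873/134217728 → NEW=255, ERR=-11866952767/134217728
(3,2): OLD=339384285759/2147483648 → NEW=255, ERR=-208224044481/2147483648
(3,3): OLD=5743806065721/34359738368 → NEW=255, ERR=-3017927218119/34359738368
(4,0): OLD=422817518835/2147483648 → NEW=255, ERR=-124790811405/2147483648
(4,1): OLD=2835710060121/17179869184 → NEW=255, ERR=-1545156581799/17179869184
(4,2): OLD=77161511555641/549755813888 → NEW=255, ERR=-63026220985799/549755813888
(4,3): OLD=1304770501415007/8796093022208 → NEW=255, ERR=-938233219248033/8796093022208
Row 0: ....
Row 1: .#.#
Row 2: #.#.
Row 3: ####
Row 4: ####

Answer: ....
.#.#
#.#.
####
####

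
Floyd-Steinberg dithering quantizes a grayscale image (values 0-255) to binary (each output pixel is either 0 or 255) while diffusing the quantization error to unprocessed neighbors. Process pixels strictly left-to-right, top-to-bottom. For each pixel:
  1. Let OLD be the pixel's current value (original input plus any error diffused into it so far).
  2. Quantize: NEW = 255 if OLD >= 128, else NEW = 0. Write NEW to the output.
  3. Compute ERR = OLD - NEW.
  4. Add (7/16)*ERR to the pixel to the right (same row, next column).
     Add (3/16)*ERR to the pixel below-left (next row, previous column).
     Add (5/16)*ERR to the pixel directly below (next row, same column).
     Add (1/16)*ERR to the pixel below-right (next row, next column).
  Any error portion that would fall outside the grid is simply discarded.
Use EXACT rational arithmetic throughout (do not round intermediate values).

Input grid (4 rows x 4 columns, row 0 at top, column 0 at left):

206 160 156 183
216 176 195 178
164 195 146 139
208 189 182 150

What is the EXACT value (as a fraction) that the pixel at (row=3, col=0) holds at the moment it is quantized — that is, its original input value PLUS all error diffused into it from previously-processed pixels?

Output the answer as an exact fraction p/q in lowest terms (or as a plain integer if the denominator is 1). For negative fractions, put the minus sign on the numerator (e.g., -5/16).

(0,0): OLD=206 → NEW=255, ERR=-49
(0,1): OLD=2217/16 → NEW=255, ERR=-1863/16
(0,2): OLD=26895/256 → NEW=0, ERR=26895/256
(0,3): OLD=937833/4096 → NEW=255, ERR=-106647/4096
(1,0): OLD=45787/256 → NEW=255, ERR=-19493/256
(1,1): OLD=251773/2048 → NEW=0, ERR=251773/2048
(1,2): OLD=17659073/65536 → NEW=255, ERR=947393/65536
(1,3): OLD=191631639/1048576 → NEW=255, ERR=-75755241/1048576
(2,0): OLD=5349551/32768 → NEW=255, ERR=-3006289/32768
(2,1): OLD=200519925/1048576 → NEW=255, ERR=-66866955/1048576
(2,2): OLD=244854793/2097152 → NEW=0, ERR=244854793/2097152
(2,3): OLD=5650813765/33554432 → NEW=255, ERR=-2905566395/33554432
(3,0): OLD=2808053823/16777216 → NEW=255, ERR=-1470136257/16777216
Target (3,0): original=208, with diffused error = 2808053823/16777216

Answer: 2808053823/16777216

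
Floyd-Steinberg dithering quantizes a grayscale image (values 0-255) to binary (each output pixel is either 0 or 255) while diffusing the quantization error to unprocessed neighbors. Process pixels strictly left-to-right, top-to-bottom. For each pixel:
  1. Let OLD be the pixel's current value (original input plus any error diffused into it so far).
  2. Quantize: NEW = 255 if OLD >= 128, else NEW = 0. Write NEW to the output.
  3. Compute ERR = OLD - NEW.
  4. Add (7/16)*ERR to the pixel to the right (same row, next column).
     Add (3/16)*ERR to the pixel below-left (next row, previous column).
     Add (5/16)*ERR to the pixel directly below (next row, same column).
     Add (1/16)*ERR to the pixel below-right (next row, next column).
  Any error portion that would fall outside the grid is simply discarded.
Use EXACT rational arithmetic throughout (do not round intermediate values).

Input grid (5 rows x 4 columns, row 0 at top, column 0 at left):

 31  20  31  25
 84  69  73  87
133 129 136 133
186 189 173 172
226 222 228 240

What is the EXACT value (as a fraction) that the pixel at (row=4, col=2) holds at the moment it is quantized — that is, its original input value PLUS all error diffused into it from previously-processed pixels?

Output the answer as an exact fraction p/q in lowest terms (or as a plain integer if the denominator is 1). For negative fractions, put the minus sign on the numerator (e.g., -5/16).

(0,0): OLD=31 → NEW=0, ERR=31
(0,1): OLD=537/16 → NEW=0, ERR=537/16
(0,2): OLD=11695/256 → NEW=0, ERR=11695/256
(0,3): OLD=184265/4096 → NEW=0, ERR=184265/4096
(1,0): OLD=25595/256 → NEW=0, ERR=25595/256
(1,1): OLD=273885/2048 → NEW=255, ERR=-248355/2048
(1,2): OLD=2933025/65536 → NEW=0, ERR=2933025/65536
(1,3): OLD=129492407/1048576 → NEW=0, ERR=129492407/1048576
(2,0): OLD=4636879/32768 → NEW=255, ERR=-3718961/32768
(2,1): OLD=58815445/1048576 → NEW=0, ERR=58815445/1048576
(2,2): OLD=398671369/2097152 → NEW=255, ERR=-136102391/2097152
(2,3): OLD=4898803589/33554432 → NEW=255, ERR=-3657576571/33554432
(3,0): OLD=2701974751/16777216 → NEW=255, ERR=-1576215329/16777216
(3,1): OLD=39235464065/268435456 → NEW=255, ERR=-29215577215/268435456
(3,2): OLD=378689687679/4294967296 → NEW=0, ERR=378689687679/4294967296
(3,3): OLD=11850991110137/68719476736 → NEW=255, ERR=-5672475457543/68719476736
(4,0): OLD=756918650931/4294967296 → NEW=255, ERR=-338298009549/4294967296
(4,1): OLD=5641474765081/34359738368 → NEW=255, ERR=-3120258518759/34359738368
(4,2): OLD=212803592744953/1099511627776 → NEW=255, ERR=-67571872337927/1099511627776
Target (4,2): original=228, with diffused error = 212803592744953/1099511627776

Answer: 212803592744953/1099511627776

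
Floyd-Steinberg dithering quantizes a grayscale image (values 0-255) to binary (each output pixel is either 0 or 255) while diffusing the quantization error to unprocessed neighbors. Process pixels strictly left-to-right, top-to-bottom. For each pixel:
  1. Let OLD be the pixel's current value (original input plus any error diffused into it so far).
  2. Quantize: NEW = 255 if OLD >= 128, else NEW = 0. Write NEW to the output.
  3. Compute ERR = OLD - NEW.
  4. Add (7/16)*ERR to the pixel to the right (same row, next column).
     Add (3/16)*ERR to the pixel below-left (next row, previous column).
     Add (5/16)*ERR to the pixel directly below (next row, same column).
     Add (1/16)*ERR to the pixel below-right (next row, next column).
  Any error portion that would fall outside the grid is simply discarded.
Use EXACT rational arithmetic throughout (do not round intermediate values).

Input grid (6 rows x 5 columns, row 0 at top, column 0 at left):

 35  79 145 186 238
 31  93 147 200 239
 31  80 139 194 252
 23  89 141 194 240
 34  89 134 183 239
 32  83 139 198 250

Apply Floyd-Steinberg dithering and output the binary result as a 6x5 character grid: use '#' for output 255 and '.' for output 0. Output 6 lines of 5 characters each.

(0,0): OLD=35 → NEW=0, ERR=35
(0,1): OLD=1509/16 → NEW=0, ERR=1509/16
(0,2): OLD=47683/256 → NEW=255, ERR=-17597/256
(0,3): OLD=638677/4096 → NEW=255, ERR=-405803/4096
(0,4): OLD=12756947/65536 → NEW=255, ERR=-3954733/65536
(1,0): OLD=15263/256 → NEW=0, ERR=15263/256
(1,1): OLD=282329/2048 → NEW=255, ERR=-239911/2048
(1,2): OLD=4036173/65536 → NEW=0, ERR=4036173/65536
(1,3): OLD=47283785/262144 → NEW=255, ERR=-19562935/262144
(1,4): OLD=760432059/4194304 → NEW=255, ERR=-309115461/4194304
(2,0): OLD=906595/32768 → NEW=0, ERR=906595/32768
(2,1): OLD=74208497/1048576 → NEW=0, ERR=74208497/1048576
(2,2): OLD=2816796691/16777216 → NEW=255, ERR=-1461393389/16777216
(2,3): OLD=32910460297/268435456 → NEW=0, ERR=32910460297/268435456
(2,4): OLD=1193755587711/4294967296 → NEW=255, ERR=98538927231/4294967296
(3,0): OLD=753556659/16777216 → NEW=0, ERR=753556659/16777216
(3,1): OLD=15591164215/134217728 → NEW=0, ERR=15591164215/134217728
(3,2): OLD=824683972749/4294967296 → NEW=255, ERR=-270532687731/4294967296
(3,3): OLD=1749023321317/8589934592 → NEW=255, ERR=-441409999643/8589934592
(3,4): OLD=31934002837593/137438953472 → NEW=255, ERR=-3112930297767/137438953472
(4,0): OLD=149930203037/2147483648 → NEW=0, ERR=149930203037/2147483648
(4,1): OLD=10090954987933/68719476736 → NEW=255, ERR=-7432511579747/68719476736
(4,2): OLD=71053198131923/1099511627776 → NEW=0, ERR=71053198131923/1099511627776
(4,3): OLD=3290273338074525/17592186044416 → NEW=255, ERR=-1195734103251555/17592186044416
(4,4): OLD=56006097641246155/281474976710656 → NEW=255, ERR=-15770021419971125/281474976710656
(5,0): OLD=36875669835511/1099511627776 → NEW=0, ERR=36875669835511/1099511627776
(5,1): OLD=706802031253029/8796093022208 → NEW=0, ERR=706802031253029/8796093022208
(5,2): OLD=49214580776707533/281474976710656 → NEW=255, ERR=-22561538284509747/281474976710656
(5,3): OLD=152250696107381123/1125899906842624 → NEW=255, ERR=-134853780137487997/1125899906842624
(5,4): OLD=3167695755400558001/18014398509481984 → NEW=255, ERR=-1425975864517347919/18014398509481984
Row 0: ..###
Row 1: .#.##
Row 2: ..#.#
Row 3: ..###
Row 4: .#.##
Row 5: ..###

Answer: ..###
.#.##
..#.#
..###
.#.##
..###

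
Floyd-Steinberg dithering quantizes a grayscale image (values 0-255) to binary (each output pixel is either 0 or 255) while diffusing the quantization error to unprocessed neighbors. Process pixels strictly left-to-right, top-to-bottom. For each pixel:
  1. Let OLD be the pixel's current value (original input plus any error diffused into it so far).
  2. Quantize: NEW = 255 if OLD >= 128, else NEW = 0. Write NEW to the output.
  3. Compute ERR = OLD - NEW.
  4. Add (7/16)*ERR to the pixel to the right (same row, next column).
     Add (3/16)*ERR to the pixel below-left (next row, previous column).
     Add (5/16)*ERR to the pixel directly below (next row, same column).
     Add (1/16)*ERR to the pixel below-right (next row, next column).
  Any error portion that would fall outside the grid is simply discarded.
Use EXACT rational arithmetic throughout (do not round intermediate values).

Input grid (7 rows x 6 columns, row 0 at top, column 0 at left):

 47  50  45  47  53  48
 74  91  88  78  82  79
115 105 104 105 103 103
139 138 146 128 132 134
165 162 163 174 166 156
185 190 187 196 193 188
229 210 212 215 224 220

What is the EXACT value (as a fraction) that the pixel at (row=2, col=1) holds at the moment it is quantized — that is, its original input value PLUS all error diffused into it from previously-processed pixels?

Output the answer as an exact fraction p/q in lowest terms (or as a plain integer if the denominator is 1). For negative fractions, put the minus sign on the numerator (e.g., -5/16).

Answer: 52876517/1048576

Derivation:
(0,0): OLD=47 → NEW=0, ERR=47
(0,1): OLD=1129/16 → NEW=0, ERR=1129/16
(0,2): OLD=19423/256 → NEW=0, ERR=19423/256
(0,3): OLD=328473/4096 → NEW=0, ERR=328473/4096
(0,4): OLD=5772719/65536 → NEW=0, ERR=5772719/65536
(0,5): OLD=90740681/1048576 → NEW=0, ERR=90740681/1048576
(1,0): OLD=26091/256 → NEW=0, ERR=26091/256
(1,1): OLD=357997/2048 → NEW=255, ERR=-164243/2048
(1,2): OLD=6296049/65536 → NEW=0, ERR=6296049/65536
(1,3): OLD=43607389/262144 → NEW=255, ERR=-23239331/262144
(1,4): OLD=1543159095/16777216 → NEW=0, ERR=1543159095/16777216
(1,5): OLD=40745585233/268435456 → NEW=255, ERR=-27705456047/268435456
(2,0): OLD=4319231/32768 → NEW=255, ERR=-4036609/32768
(2,1): OLD=52876517/1048576 → NEW=0, ERR=52876517/1048576
Target (2,1): original=105, with diffused error = 52876517/1048576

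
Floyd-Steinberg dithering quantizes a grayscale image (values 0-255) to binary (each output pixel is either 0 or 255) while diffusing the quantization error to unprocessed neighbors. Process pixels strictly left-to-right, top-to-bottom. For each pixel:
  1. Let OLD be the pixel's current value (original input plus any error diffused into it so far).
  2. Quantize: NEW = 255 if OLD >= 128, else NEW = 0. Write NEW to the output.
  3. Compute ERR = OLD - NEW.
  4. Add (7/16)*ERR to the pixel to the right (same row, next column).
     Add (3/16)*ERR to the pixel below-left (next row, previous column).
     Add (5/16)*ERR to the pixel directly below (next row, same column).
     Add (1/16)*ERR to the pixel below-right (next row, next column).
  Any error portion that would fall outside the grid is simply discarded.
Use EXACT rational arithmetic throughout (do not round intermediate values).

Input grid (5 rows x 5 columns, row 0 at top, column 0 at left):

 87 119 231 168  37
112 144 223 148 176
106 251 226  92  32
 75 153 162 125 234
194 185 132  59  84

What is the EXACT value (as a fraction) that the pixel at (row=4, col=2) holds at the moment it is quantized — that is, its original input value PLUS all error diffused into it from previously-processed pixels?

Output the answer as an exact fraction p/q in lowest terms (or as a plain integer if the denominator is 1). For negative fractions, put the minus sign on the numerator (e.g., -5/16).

Answer: 61474457684855/1099511627776

Derivation:
(0,0): OLD=87 → NEW=0, ERR=87
(0,1): OLD=2513/16 → NEW=255, ERR=-1567/16
(0,2): OLD=48167/256 → NEW=255, ERR=-17113/256
(0,3): OLD=568337/4096 → NEW=255, ERR=-476143/4096
(0,4): OLD=-908169/65536 → NEW=0, ERR=-908169/65536
(1,0): OLD=30931/256 → NEW=0, ERR=30931/256
(1,1): OLD=325957/2048 → NEW=255, ERR=-196283/2048
(1,2): OLD=8667945/65536 → NEW=255, ERR=-8043735/65536
(1,3): OLD=13421557/262144 → NEW=0, ERR=13421557/262144
(1,4): OLD=783511871/4194304 → NEW=255, ERR=-286035649/4194304
(2,0): OLD=4121799/32768 → NEW=0, ERR=4121799/32768
(2,1): OLD=273279613/1048576 → NEW=255, ERR=5892733/1048576
(2,2): OLD=3249962935/16777216 → NEW=255, ERR=-1028227145/16777216
(2,3): OLD=16301746229/268435456 → NEW=0, ERR=16301746229/268435456
(2,4): OLD=173763443763/4294967296 → NEW=0, ERR=173763443763/4294967296
(3,0): OLD=1935457239/16777216 → NEW=0, ERR=1935457239/16777216
(3,1): OLD=27057961867/134217728 → NEW=255, ERR=-7167558773/134217728
(3,2): OLD=563594485865/4294967296 → NEW=255, ERR=-531622174615/4294967296
(3,3): OLD=803847906273/8589934592 → NEW=0, ERR=803847906273/8589934592
(3,4): OLD=40046940773317/137438953472 → NEW=255, ERR=5000007637957/137438953472
(4,0): OLD=472527440953/2147483648 → NEW=255, ERR=-75080889287/2147483648
(4,1): OLD=9415771871801/68719476736 → NEW=255, ERR=-8107694695879/68719476736
(4,2): OLD=61474457684855/1099511627776 → NEW=0, ERR=61474457684855/1099511627776
Target (4,2): original=132, with diffused error = 61474457684855/1099511627776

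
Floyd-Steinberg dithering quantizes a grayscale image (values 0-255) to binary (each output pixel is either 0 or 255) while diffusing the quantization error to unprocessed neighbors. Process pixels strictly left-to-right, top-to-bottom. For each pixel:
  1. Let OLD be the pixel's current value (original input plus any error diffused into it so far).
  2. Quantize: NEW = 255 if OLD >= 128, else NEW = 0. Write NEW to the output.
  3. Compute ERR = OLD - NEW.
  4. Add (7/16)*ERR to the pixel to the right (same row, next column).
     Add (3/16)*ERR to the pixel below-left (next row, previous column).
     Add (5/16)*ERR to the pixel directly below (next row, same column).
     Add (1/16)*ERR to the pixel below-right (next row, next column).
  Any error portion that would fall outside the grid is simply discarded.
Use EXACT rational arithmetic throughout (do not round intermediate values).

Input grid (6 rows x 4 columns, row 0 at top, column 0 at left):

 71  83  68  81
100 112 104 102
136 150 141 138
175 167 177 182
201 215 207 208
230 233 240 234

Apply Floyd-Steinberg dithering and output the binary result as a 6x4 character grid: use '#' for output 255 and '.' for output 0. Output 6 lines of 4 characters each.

Answer: ...#
#.#.
.#.#
####
##.#
####

Derivation:
(0,0): OLD=71 → NEW=0, ERR=71
(0,1): OLD=1825/16 → NEW=0, ERR=1825/16
(0,2): OLD=30183/256 → NEW=0, ERR=30183/256
(0,3): OLD=543057/4096 → NEW=255, ERR=-501423/4096
(1,0): OLD=36755/256 → NEW=255, ERR=-28525/256
(1,1): OLD=256901/2048 → NEW=0, ERR=256901/2048
(1,2): OLD=11789929/65536 → NEW=255, ERR=-4921751/65536
(1,3): OLD=40115503/1048576 → NEW=0, ERR=40115503/1048576
(2,0): OLD=4086151/32768 → NEW=0, ERR=4086151/32768
(2,1): OLD=233529021/1048576 → NEW=255, ERR=-33857859/1048576
(2,2): OLD=248340273/2097152 → NEW=0, ERR=248340273/2097152
(2,3): OLD=6612552525/33554432 → NEW=255, ERR=-1943827635/33554432
(3,0): OLD=3488223383/16777216 → NEW=255, ERR=-789966697/16777216
(3,1): OLD=44642601417/268435456 → NEW=255, ERR=-23808439863/268435456
(3,2): OLD=697168431927/4294967296 → NEW=255, ERR=-398048228553/4294967296
(3,3): OLD=8985158358785/68719476736 → NEW=255, ERR=-8538308208895/68719476736
(4,0): OLD=728665771147/4294967296 → NEW=255, ERR=-366550889333/4294967296
(4,1): OLD=4453889961889/34359738368 → NEW=255, ERR=-4307843321951/34359738368
(4,2): OLD=103735356926465/1099511627776 → NEW=0, ERR=103735356926465/1099511627776
(4,3): OLD=3600357192502615/17592186044416 → NEW=255, ERR=-885650248823465/17592186044416
(5,0): OLD=98858271655067/549755813888 → NEW=255, ERR=-41329460886373/549755813888
(5,1): OLD=3048481007537693/17592186044416 → NEW=255, ERR=-1437526433788387/17592186044416
(5,2): OLD=1903986606276457/8796093022208 → NEW=255, ERR=-339017114386583/8796093022208
(5,3): OLD=58350419415587457/281474976710656 → NEW=255, ERR=-13425699645629823/281474976710656
Row 0: ...#
Row 1: #.#.
Row 2: .#.#
Row 3: ####
Row 4: ##.#
Row 5: ####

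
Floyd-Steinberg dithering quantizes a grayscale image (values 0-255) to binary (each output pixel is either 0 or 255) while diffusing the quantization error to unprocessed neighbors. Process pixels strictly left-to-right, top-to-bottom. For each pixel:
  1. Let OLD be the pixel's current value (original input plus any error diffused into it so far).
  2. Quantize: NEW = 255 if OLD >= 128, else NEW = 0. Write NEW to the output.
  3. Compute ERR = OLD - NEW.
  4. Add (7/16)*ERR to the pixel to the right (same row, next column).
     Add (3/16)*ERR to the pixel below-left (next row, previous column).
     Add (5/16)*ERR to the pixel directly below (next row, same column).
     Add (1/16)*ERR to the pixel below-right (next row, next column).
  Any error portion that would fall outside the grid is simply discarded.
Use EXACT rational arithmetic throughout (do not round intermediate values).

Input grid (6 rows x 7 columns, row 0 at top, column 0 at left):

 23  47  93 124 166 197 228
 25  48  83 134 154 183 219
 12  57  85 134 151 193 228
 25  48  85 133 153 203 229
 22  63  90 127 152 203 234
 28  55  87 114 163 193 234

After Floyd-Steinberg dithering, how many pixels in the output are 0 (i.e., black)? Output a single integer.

(0,0): OLD=23 → NEW=0, ERR=23
(0,1): OLD=913/16 → NEW=0, ERR=913/16
(0,2): OLD=30199/256 → NEW=0, ERR=30199/256
(0,3): OLD=719297/4096 → NEW=255, ERR=-325183/4096
(0,4): OLD=8602695/65536 → NEW=255, ERR=-8108985/65536
(0,5): OLD=149806577/1048576 → NEW=255, ERR=-117580303/1048576
(0,6): OLD=3002143127/16777216 → NEW=255, ERR=-1276046953/16777216
(1,0): OLD=10979/256 → NEW=0, ERR=10979/256
(1,1): OLD=221493/2048 → NEW=0, ERR=221493/2048
(1,2): OLD=10214489/65536 → NEW=255, ERR=-6497191/65536
(1,3): OLD=13104549/262144 → NEW=0, ERR=13104549/262144
(1,4): OLD=1865912079/16777216 → NEW=0, ERR=1865912079/16777216
(1,5): OLD=23437303871/134217728 → NEW=255, ERR=-10788216769/134217728
(1,6): OLD=328689244625/2147483648 → NEW=255, ERR=-218919085615/2147483648
(2,0): OLD=1496855/32768 → NEW=0, ERR=1496855/32768
(2,1): OLD=99482733/1048576 → NEW=0, ERR=99482733/1048576
(2,2): OLD=1873326215/16777216 → NEW=0, ERR=1873326215/16777216
(2,3): OLD=28605772815/134217728 → NEW=255, ERR=-5619747825/134217728
(2,4): OLD=166956579007/1073741824 → NEW=255, ERR=-106847586113/1073741824
(2,5): OLD=3854585447189/34359738368 → NEW=0, ERR=3854585447189/34359738368
(2,6): OLD=132051113354723/549755813888 → NEW=255, ERR=-8136619186717/549755813888
(3,0): OLD=957375399/16777216 → NEW=0, ERR=957375399/16777216
(3,1): OLD=16965758363/134217728 → NEW=0, ERR=16965758363/134217728
(3,2): OLD=186052006785/1073741824 → NEW=255, ERR=-87752158335/1073741824
(3,3): OLD=311304424887/4294967296 → NEW=0, ERR=311304424887/4294967296
(3,4): OLD=94575174438823/549755813888 → NEW=255, ERR=-45612558102617/549755813888
(3,5): OLD=847784995457509/4398046511104 → NEW=255, ERR=-273716864874011/4398046511104
(3,6): OLD=14366346532338491/70368744177664 → NEW=255, ERR=-3577683232965829/70368744177664
(4,0): OLD=136436931305/2147483648 → NEW=0, ERR=136436931305/2147483648
(4,1): OLD=4073013806421/34359738368 → NEW=0, ERR=4073013806421/34359738368
(4,2): OLD=75763314899483/549755813888 → NEW=255, ERR=-64424417641957/549755813888
(4,3): OLD=341800471439513/4398046511104 → NEW=0, ERR=341800471439513/4398046511104
(4,4): OLD=5380887613719547/35184372088832 → NEW=255, ERR=-3591127268932613/35184372088832
(4,5): OLD=139813092998042747/1125899906842624 → NEW=0, ERR=139813092998042747/1125899906842624
(4,6): OLD=4837774726160070349/18014398509481984 → NEW=255, ERR=244103106242164429/18014398509481984
(5,0): OLD=38527158712527/549755813888 → NEW=0, ERR=38527158712527/549755813888
(5,1): OLD=460485466605509/4398046511104 → NEW=0, ERR=460485466605509/4398046511104
(5,2): OLD=4157624742778739/35184372088832 → NEW=0, ERR=4157624742778739/35184372088832
(5,3): OLD=46027571105589087/281474976710656 → NEW=255, ERR=-25748547955628193/281474976710656
(5,4): OLD=2147747450941399477/18014398509481984 → NEW=0, ERR=2147747450941399477/18014398509481984
(5,5): OLD=40370697175373289061/144115188075855872 → NEW=255, ERR=3621324216030041701/144115188075855872
(5,6): OLD=592576733821650725451/2305843009213693952 → NEW=255, ERR=4586766472158767691/2305843009213693952
Output grid:
  Row 0: ...####  (3 black, running=3)
  Row 1: ..#..##  (4 black, running=7)
  Row 2: ...##.#  (4 black, running=11)
  Row 3: ..#.###  (3 black, running=14)
  Row 4: ..#.#.#  (4 black, running=18)
  Row 5: ...#.##  (4 black, running=22)

Answer: 22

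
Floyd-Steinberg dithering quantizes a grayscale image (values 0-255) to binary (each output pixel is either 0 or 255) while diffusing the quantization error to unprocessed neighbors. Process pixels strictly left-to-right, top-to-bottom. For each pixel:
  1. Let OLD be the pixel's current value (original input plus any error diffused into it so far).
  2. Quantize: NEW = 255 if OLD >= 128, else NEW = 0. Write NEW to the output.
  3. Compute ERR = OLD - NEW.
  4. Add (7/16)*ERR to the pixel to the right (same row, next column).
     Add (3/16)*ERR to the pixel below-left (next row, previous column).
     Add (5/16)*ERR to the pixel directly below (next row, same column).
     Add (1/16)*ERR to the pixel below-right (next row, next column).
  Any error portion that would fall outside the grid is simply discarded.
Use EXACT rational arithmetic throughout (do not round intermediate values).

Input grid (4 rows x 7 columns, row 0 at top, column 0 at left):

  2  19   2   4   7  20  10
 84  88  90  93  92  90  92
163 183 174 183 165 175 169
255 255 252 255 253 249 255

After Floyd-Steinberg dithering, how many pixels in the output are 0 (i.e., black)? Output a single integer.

(0,0): OLD=2 → NEW=0, ERR=2
(0,1): OLD=159/8 → NEW=0, ERR=159/8
(0,2): OLD=1369/128 → NEW=0, ERR=1369/128
(0,3): OLD=17775/2048 → NEW=0, ERR=17775/2048
(0,4): OLD=353801/32768 → NEW=0, ERR=353801/32768
(0,5): OLD=12962367/524288 → NEW=0, ERR=12962367/524288
(0,6): OLD=174622649/8388608 → NEW=0, ERR=174622649/8388608
(1,0): OLD=11309/128 → NEW=0, ERR=11309/128
(1,1): OLD=138235/1024 → NEW=255, ERR=-122885/1024
(1,2): OLD=1432279/32768 → NEW=0, ERR=1432279/32768
(1,3): OLD=15404651/131072 → NEW=0, ERR=15404651/131072
(1,4): OLD=1274823745/8388608 → NEW=255, ERR=-864271295/8388608
(1,5): OLD=3840563409/67108864 → NEW=0, ERR=3840563409/67108864
(1,6): OLD=134312280607/1073741824 → NEW=0, ERR=134312280607/1073741824
(2,0): OLD=2754297/16384 → NEW=255, ERR=-1423623/16384
(2,1): OLD=63544323/524288 → NEW=0, ERR=63544323/524288
(2,2): OLD=2140949065/8388608 → NEW=255, ERR=1854025/8388608
(2,3): OLD=13639080129/67108864 → NEW=255, ERR=-3473680191/67108864
(2,4): OLD=68844829681/536870912 → NEW=255, ERR=-68057252879/536870912
(2,5): OLD=2653230755675/17179869184 → NEW=255, ERR=-1727635886245/17179869184
(2,6): OLD=46089081751085/274877906944 → NEW=255, ERR=-24004784519635/274877906944
(3,0): OLD=2101948329/8388608 → NEW=255, ERR=-37146711/8388608
(3,1): OLD=19162853301/67108864 → NEW=255, ERR=2050092981/67108864
(3,2): OLD=141360192143/536870912 → NEW=255, ERR=4458109583/536870912
(3,3): OLD=469659944841/2147483648 → NEW=255, ERR=-77948385399/2147483648
(3,4): OLD=48217670626217/274877906944 → NEW=255, ERR=-21876195644503/274877906944
(3,5): OLD=348454836910411/2199023255552 → NEW=255, ERR=-212296093255349/2199023255552
(3,6): OLD=6304613455639957/35184372088832 → NEW=255, ERR=-2667401427012203/35184372088832
Output grid:
  Row 0: .......  (7 black, running=7)
  Row 1: .#..#..  (5 black, running=12)
  Row 2: #.#####  (1 black, running=13)
  Row 3: #######  (0 black, running=13)

Answer: 13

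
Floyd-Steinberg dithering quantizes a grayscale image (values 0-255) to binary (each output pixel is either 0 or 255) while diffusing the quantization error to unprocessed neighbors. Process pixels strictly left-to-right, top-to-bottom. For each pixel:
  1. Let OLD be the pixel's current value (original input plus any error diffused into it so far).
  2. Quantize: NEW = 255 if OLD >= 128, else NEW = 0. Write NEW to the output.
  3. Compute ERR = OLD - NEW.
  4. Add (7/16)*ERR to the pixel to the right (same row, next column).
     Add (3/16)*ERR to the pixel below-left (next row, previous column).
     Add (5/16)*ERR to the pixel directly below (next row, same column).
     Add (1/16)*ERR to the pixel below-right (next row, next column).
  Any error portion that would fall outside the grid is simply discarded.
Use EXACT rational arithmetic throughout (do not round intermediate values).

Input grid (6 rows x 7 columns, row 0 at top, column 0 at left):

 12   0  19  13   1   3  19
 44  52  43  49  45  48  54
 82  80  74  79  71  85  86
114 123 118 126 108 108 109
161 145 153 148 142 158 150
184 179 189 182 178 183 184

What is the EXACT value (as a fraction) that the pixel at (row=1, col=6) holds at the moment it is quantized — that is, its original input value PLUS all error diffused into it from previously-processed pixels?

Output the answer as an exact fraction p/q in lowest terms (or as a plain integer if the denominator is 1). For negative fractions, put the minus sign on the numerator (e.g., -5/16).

(0,0): OLD=12 → NEW=0, ERR=12
(0,1): OLD=21/4 → NEW=0, ERR=21/4
(0,2): OLD=1363/64 → NEW=0, ERR=1363/64
(0,3): OLD=22853/1024 → NEW=0, ERR=22853/1024
(0,4): OLD=176355/16384 → NEW=0, ERR=176355/16384
(0,5): OLD=2020917/262144 → NEW=0, ERR=2020917/262144
(0,6): OLD=93838195/4194304 → NEW=0, ERR=93838195/4194304
(1,0): OLD=3119/64 → NEW=0, ERR=3119/64
(1,1): OLD=40809/512 → NEW=0, ERR=40809/512
(1,2): OLD=1458813/16384 → NEW=0, ERR=1458813/16384
(1,3): OLD=6440745/65536 → NEW=0, ERR=6440745/65536
(1,4): OLD=395106059/4194304 → NEW=0, ERR=395106059/4194304
(1,5): OLD=3237651355/33554432 → NEW=0, ERR=3237651355/33554432
(1,6): OLD=55666793909/536870912 → NEW=0, ERR=55666793909/536870912
Target (1,6): original=54, with diffused error = 55666793909/536870912

Answer: 55666793909/536870912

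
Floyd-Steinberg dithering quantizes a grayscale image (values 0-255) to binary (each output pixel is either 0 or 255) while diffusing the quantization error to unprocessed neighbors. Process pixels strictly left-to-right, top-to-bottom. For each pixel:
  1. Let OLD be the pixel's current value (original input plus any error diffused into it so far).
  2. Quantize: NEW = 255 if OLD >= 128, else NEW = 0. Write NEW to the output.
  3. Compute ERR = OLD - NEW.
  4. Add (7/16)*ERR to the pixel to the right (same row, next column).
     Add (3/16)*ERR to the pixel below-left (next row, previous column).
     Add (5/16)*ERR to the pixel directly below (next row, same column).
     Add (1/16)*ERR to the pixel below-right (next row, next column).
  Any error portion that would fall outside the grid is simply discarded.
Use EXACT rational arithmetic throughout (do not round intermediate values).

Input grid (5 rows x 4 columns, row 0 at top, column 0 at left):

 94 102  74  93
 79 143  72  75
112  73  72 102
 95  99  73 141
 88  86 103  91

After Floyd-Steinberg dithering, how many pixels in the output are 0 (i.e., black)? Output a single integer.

(0,0): OLD=94 → NEW=0, ERR=94
(0,1): OLD=1145/8 → NEW=255, ERR=-895/8
(0,2): OLD=3207/128 → NEW=0, ERR=3207/128
(0,3): OLD=212913/2048 → NEW=0, ERR=212913/2048
(1,0): OLD=11187/128 → NEW=0, ERR=11187/128
(1,1): OLD=160613/1024 → NEW=255, ERR=-100507/1024
(1,2): OLD=1618377/32768 → NEW=0, ERR=1618377/32768
(1,3): OLD=68504271/524288 → NEW=255, ERR=-65189169/524288
(2,0): OLD=1980967/16384 → NEW=0, ERR=1980967/16384
(2,1): OLD=57644445/524288 → NEW=0, ERR=57644445/524288
(2,2): OLD=111241745/1048576 → NEW=0, ERR=111241745/1048576
(2,3): OLD=1889864621/16777216 → NEW=0, ERR=1889864621/16777216
(3,0): OLD=1286805815/8388608 → NEW=255, ERR=-852289225/8388608
(3,1): OLD=15617143081/134217728 → NEW=0, ERR=15617143081/134217728
(3,2): OLD=397394753495/2147483648 → NEW=255, ERR=-150213576745/2147483648
(3,3): OLD=5230564523873/34359738368 → NEW=255, ERR=-3531168759967/34359738368
(4,0): OLD=167646852267/2147483648 → NEW=0, ERR=167646852267/2147483648
(4,1): OLD=2354505070081/17179869184 → NEW=255, ERR=-2026361571839/17179869184
(4,2): OLD=9643183033953/549755813888 → NEW=0, ERR=9643183033953/549755813888
(4,3): OLD=546998569814519/8796093022208 → NEW=0, ERR=546998569814519/8796093022208
Output grid:
  Row 0: .#..  (3 black, running=3)
  Row 1: .#.#  (2 black, running=5)
  Row 2: ....  (4 black, running=9)
  Row 3: #.##  (1 black, running=10)
  Row 4: .#..  (3 black, running=13)

Answer: 13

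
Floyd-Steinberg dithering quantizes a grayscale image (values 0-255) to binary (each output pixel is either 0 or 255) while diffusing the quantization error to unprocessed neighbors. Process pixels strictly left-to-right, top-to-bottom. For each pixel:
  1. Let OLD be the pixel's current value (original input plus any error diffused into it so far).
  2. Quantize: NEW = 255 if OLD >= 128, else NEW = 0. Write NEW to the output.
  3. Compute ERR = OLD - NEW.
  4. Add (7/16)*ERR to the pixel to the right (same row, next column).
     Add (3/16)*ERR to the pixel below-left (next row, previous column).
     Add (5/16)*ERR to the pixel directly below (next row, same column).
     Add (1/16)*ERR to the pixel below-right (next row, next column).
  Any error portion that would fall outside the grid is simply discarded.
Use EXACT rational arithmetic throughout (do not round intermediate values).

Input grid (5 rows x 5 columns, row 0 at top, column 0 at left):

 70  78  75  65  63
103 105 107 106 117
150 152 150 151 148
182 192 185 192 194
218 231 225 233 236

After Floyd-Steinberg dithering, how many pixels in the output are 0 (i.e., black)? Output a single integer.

(0,0): OLD=70 → NEW=0, ERR=70
(0,1): OLD=869/8 → NEW=0, ERR=869/8
(0,2): OLD=15683/128 → NEW=0, ERR=15683/128
(0,3): OLD=242901/2048 → NEW=0, ERR=242901/2048
(0,4): OLD=3764691/32768 → NEW=0, ERR=3764691/32768
(1,0): OLD=18591/128 → NEW=255, ERR=-14049/128
(1,1): OLD=121113/1024 → NEW=0, ERR=121113/1024
(1,2): OLD=7407565/32768 → NEW=255, ERR=-948275/32768
(1,3): OLD=20919401/131072 → NEW=255, ERR=-12503959/131072
(1,4): OLD=248678555/2097152 → NEW=0, ERR=248678555/2097152
(2,0): OLD=2258979/16384 → NEW=255, ERR=-1918941/16384
(2,1): OLD=65763313/524288 → NEW=0, ERR=65763313/524288
(2,2): OLD=1554734739/8388608 → NEW=255, ERR=-584360301/8388608
(2,3): OLD=14916472201/134217728 → NEW=0, ERR=14916472201/134217728
(2,4): OLD=489015968895/2147483648 → NEW=255, ERR=-58592361345/2147483648
(3,0): OLD=1416986035/8388608 → NEW=255, ERR=-722109005/8388608
(3,1): OLD=11620263543/67108864 → NEW=255, ERR=-5492496777/67108864
(3,2): OLD=335225520653/2147483648 → NEW=255, ERR=-212382809587/2147483648
(3,3): OLD=747291819317/4294967296 → NEW=255, ERR=-347924841163/4294967296
(3,4): OLD=10787508095625/68719476736 → NEW=255, ERR=-6735958472055/68719476736
(4,0): OLD=188713867101/1073741824 → NEW=255, ERR=-85090298019/1073741824
(4,1): OLD=5045027572381/34359738368 → NEW=255, ERR=-3716705711459/34359738368
(4,2): OLD=69525138839891/549755813888 → NEW=0, ERR=69525138839891/549755813888
(4,3): OLD=2097460745125789/8796093022208 → NEW=255, ERR=-145542975537251/8796093022208
(4,4): OLD=27171682926279627/140737488355328 → NEW=255, ERR=-8716376604329013/140737488355328
Output grid:
  Row 0: .....  (5 black, running=5)
  Row 1: #.##.  (2 black, running=7)
  Row 2: #.#.#  (2 black, running=9)
  Row 3: #####  (0 black, running=9)
  Row 4: ##.##  (1 black, running=10)

Answer: 10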